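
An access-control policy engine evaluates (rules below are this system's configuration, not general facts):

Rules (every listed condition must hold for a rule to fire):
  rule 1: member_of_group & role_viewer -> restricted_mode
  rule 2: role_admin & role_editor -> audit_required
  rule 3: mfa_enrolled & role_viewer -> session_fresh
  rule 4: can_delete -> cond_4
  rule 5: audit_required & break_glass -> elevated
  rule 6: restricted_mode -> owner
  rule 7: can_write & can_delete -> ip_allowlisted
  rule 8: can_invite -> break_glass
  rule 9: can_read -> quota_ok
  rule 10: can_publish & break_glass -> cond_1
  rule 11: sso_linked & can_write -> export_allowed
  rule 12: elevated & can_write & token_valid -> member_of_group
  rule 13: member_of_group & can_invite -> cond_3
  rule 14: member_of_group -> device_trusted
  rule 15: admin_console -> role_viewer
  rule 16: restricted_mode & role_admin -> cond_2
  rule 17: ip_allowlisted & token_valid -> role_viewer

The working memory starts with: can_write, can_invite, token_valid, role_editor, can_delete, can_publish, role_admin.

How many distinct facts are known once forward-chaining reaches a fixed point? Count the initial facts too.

20

Round 1: rule 2 [role_admin & role_editor -> audit_required]; rule 4 [can_delete -> cond_4]; rule 7 [can_write & can_delete -> ip_allowlisted]; rule 8 [can_invite -> break_glass]. New: audit_required, cond_4, ip_allowlisted, break_glass.
Round 2: rule 5 [audit_required & break_glass -> elevated]; rule 10 [can_publish & break_glass -> cond_1]; rule 17 [ip_allowlisted & token_valid -> role_viewer]. New: elevated, cond_1, role_viewer.
Round 3: rule 12 [elevated & can_write & token_valid -> member_of_group]. New: member_of_group.
Round 4: rule 1 [member_of_group & role_viewer -> restricted_mode]; rule 13 [member_of_group & can_invite -> cond_3]; rule 14 [member_of_group -> device_trusted]. New: restricted_mode, cond_3, device_trusted.
Round 5: rule 6 [restricted_mode -> owner]; rule 16 [restricted_mode & role_admin -> cond_2]. New: owner, cond_2.
Closure: {audit_required, break_glass, can_delete, can_invite, can_publish, can_write, cond_1, cond_2, cond_3, cond_4, device_trusted, elevated, ip_allowlisted, member_of_group, owner, restricted_mode, role_admin, role_editor, role_viewer, token_valid} — 20 facts.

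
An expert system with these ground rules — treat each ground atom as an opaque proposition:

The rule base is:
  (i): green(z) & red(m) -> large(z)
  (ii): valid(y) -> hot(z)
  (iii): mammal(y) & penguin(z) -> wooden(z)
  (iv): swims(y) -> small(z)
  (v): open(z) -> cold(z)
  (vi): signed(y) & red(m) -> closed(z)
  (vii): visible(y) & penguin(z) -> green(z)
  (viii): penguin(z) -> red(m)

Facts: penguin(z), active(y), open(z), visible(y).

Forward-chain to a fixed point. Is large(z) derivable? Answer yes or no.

[1] (v) [open(z) -> cold(z)]; (vii) [visible(y) & penguin(z) -> green(z)]; (viii) [penguin(z) -> red(m)]. ⇒ new: cold(z), green(z), red(m).
[2] (i) [green(z) & red(m) -> large(z)]. ⇒ new: large(z).
large(z) appears in round 2, so it is derivable.

yes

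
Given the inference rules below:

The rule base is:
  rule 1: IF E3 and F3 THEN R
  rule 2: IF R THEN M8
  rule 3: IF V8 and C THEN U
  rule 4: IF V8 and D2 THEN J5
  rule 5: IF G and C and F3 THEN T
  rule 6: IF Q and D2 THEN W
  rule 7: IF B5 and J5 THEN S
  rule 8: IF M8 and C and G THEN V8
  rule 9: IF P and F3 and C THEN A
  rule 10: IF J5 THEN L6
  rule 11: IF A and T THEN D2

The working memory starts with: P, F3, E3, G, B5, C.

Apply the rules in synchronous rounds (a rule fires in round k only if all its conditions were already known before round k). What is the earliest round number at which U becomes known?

4

Round 1 fires rule 1, rule 5, rule 9, giving R, T, A.
Round 2 fires rule 2, rule 11, giving M8, D2.
Round 3 fires rule 8, giving V8.
Round 4 fires rule 3, rule 4, giving U, J5.
U first appears in round 4.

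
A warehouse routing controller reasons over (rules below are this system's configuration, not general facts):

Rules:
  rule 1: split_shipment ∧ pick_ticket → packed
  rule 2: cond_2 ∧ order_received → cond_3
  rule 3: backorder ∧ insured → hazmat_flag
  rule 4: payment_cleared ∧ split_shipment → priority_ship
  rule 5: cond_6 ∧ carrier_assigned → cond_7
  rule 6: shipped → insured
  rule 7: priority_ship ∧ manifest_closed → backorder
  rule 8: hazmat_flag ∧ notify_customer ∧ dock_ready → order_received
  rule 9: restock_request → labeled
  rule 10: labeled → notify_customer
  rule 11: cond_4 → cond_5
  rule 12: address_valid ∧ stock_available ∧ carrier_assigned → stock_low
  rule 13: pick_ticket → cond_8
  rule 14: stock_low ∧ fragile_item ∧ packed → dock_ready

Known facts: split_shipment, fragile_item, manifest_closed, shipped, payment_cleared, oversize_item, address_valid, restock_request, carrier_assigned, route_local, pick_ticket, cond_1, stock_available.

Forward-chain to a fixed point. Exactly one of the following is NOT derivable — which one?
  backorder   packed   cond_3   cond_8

cond_3

[1] rule 1 [split_shipment ∧ pick_ticket → packed]; rule 4 [payment_cleared ∧ split_shipment → priority_ship]; rule 6 [shipped → insured]; rule 9 [restock_request → labeled]; rule 12 [address_valid ∧ stock_available ∧ carrier_assigned → stock_low]; rule 13 [pick_ticket → cond_8]. ⇒ new: packed, priority_ship, insured, labeled, stock_low, cond_8.
[2] rule 7 [priority_ship ∧ manifest_closed → backorder]; rule 10 [labeled → notify_customer]; rule 14 [stock_low ∧ fragile_item ∧ packed → dock_ready]. ⇒ new: backorder, notify_customer, dock_ready.
[3] rule 3 [backorder ∧ insured → hazmat_flag]. ⇒ new: hazmat_flag.
[4] rule 8 [hazmat_flag ∧ notify_customer ∧ dock_ready → order_received]. ⇒ new: order_received.
Derived: cond_8 (round 1), backorder (round 2), packed (round 1). cond_3 never appears in any round.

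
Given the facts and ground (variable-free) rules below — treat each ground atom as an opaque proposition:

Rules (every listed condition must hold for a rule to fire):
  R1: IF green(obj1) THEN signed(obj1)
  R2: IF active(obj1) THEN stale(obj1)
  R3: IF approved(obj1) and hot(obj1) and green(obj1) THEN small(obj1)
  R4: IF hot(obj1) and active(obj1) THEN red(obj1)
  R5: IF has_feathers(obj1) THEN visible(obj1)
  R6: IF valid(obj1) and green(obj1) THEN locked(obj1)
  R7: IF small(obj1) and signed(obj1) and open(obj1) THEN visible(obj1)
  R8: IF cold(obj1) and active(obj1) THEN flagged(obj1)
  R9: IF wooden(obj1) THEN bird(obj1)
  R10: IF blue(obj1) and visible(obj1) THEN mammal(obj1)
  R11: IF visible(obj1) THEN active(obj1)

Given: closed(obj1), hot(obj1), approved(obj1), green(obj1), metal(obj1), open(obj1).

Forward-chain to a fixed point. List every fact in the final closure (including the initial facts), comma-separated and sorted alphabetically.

active(obj1), approved(obj1), closed(obj1), green(obj1), hot(obj1), metal(obj1), open(obj1), red(obj1), signed(obj1), small(obj1), stale(obj1), visible(obj1)

Round 1: R1 [IF green(obj1) THEN signed(obj1)]; R3 [IF approved(obj1) and hot(obj1) and green(obj1) THEN small(obj1)]. Adds signed(obj1), small(obj1).
Round 2: R7 [IF small(obj1) and signed(obj1) and open(obj1) THEN visible(obj1)]. Adds visible(obj1).
Round 3: R11 [IF visible(obj1) THEN active(obj1)]. Adds active(obj1).
Round 4: R2 [IF active(obj1) THEN stale(obj1)]; R4 [IF hot(obj1) and active(obj1) THEN red(obj1)]. Adds stale(obj1), red(obj1).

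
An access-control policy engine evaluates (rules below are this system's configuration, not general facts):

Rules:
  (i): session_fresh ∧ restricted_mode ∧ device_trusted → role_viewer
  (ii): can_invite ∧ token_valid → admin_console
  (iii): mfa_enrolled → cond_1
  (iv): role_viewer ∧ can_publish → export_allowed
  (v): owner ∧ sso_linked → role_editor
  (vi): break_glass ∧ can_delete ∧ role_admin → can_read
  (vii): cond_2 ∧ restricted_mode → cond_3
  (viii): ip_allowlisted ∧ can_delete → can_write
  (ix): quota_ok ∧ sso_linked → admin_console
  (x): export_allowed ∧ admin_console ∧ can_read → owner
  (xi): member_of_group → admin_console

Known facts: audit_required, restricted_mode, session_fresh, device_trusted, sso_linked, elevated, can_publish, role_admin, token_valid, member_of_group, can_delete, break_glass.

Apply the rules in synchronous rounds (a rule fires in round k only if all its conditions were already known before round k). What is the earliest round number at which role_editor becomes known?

4

Round 1 fires (i), (vi), (xi), giving role_viewer, can_read, admin_console.
Round 2 fires (iv), giving export_allowed.
Round 3 fires (x), giving owner.
Round 4 fires (v), giving role_editor.
role_editor first appears in round 4.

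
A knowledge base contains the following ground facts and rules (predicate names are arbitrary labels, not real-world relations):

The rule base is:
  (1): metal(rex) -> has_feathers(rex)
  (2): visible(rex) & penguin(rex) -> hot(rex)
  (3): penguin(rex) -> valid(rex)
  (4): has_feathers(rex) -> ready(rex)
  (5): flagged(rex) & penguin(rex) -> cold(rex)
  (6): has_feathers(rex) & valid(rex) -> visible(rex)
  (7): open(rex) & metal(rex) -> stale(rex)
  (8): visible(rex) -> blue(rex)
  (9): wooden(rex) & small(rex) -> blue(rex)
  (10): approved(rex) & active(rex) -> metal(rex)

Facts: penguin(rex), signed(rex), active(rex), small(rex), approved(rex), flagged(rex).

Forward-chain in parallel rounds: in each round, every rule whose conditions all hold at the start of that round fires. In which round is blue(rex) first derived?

Round 1 fires (3), (5), (10), giving valid(rex), cold(rex), metal(rex).
Round 2 fires (1), giving has_feathers(rex).
Round 3 fires (4), (6), giving ready(rex), visible(rex).
Round 4 fires (2), (8), giving hot(rex), blue(rex).
blue(rex) first appears in round 4.

4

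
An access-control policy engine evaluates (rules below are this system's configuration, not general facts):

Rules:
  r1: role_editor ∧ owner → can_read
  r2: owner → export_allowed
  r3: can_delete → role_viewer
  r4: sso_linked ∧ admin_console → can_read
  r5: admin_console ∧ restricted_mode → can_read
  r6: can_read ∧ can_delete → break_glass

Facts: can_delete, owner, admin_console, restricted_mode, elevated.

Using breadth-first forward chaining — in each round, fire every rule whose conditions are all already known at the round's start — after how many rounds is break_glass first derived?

2

Round 1: r2 [owner → export_allowed]; r3 [can_delete → role_viewer]; r5 [admin_console ∧ restricted_mode → can_read]. Adds export_allowed, role_viewer, can_read.
Round 2: r6 [can_read ∧ can_delete → break_glass]. Adds break_glass.
break_glass first appears in round 2.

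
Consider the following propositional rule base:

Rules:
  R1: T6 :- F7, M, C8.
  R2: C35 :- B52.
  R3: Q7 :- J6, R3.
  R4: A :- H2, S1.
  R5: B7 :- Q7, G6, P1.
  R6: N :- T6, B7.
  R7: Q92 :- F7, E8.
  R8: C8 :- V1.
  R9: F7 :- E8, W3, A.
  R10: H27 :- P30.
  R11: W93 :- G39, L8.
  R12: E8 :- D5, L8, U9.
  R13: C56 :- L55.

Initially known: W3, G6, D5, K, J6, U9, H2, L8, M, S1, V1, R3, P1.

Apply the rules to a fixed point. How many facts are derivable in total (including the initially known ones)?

22

[1] R3 [Q7 :- J6, R3.]; R4 [A :- H2, S1.]; R8 [C8 :- V1.]; R12 [E8 :- D5, L8, U9.]. ⇒ new: Q7, A, C8, E8.
[2] R5 [B7 :- Q7, G6, P1.]; R9 [F7 :- E8, W3, A.]. ⇒ new: B7, F7.
[3] R1 [T6 :- F7, M, C8.]; R7 [Q92 :- F7, E8.]. ⇒ new: T6, Q92.
[4] R6 [N :- T6, B7.]. ⇒ new: N.
Closure: {A, B7, C8, D5, E8, F7, G6, H2, J6, K, L8, M, N, P1, Q7, Q92, R3, S1, T6, U9, V1, W3} — 22 facts.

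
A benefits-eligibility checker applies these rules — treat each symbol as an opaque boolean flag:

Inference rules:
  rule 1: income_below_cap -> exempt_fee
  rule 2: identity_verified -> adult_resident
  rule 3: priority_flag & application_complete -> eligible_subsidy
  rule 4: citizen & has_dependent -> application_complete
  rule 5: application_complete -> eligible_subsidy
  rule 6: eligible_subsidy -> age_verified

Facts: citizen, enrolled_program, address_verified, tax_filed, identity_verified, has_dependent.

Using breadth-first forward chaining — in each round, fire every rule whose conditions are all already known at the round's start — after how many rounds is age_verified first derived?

[1] rule 2 [identity_verified -> adult_resident]; rule 4 [citizen & has_dependent -> application_complete]. ⇒ new: adult_resident, application_complete.
[2] rule 5 [application_complete -> eligible_subsidy]. ⇒ new: eligible_subsidy.
[3] rule 6 [eligible_subsidy -> age_verified]. ⇒ new: age_verified.
age_verified first appears in round 3.

3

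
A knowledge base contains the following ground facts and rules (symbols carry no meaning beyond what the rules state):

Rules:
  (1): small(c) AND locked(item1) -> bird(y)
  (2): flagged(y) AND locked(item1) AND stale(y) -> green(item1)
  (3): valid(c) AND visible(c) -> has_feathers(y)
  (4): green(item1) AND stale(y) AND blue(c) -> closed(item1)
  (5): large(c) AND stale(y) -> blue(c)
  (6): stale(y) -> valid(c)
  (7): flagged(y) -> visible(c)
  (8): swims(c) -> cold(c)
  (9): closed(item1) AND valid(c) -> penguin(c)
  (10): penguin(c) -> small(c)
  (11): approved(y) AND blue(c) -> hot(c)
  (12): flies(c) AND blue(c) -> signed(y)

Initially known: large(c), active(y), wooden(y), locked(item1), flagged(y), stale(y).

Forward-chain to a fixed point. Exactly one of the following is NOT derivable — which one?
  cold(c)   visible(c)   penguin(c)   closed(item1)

cold(c)

Round 1: (2) [flagged(y) AND locked(item1) AND stale(y) -> green(item1)]; (5) [large(c) AND stale(y) -> blue(c)]; (6) [stale(y) -> valid(c)]; (7) [flagged(y) -> visible(c)]. New: green(item1), blue(c), valid(c), visible(c).
Round 2: (3) [valid(c) AND visible(c) -> has_feathers(y)]; (4) [green(item1) AND stale(y) AND blue(c) -> closed(item1)]. New: has_feathers(y), closed(item1).
Round 3: (9) [closed(item1) AND valid(c) -> penguin(c)]. New: penguin(c).
Round 4: (10) [penguin(c) -> small(c)]. New: small(c).
Round 5: (1) [small(c) AND locked(item1) -> bird(y)]. New: bird(y).
Derived: penguin(c) (round 3), closed(item1) (round 2), visible(c) (round 1). cold(c) never appears in any round.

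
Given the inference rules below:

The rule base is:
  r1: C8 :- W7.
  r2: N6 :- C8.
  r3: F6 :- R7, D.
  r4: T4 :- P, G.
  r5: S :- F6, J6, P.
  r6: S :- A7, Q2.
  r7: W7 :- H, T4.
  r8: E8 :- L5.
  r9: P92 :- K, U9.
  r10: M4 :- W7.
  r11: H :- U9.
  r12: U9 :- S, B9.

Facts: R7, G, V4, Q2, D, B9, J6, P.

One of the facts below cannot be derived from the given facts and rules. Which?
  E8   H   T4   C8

E8

Round 1 — r3, r4, derive F6, T4.
Round 2 — r5, derive S.
Round 3 — r12, derive U9.
Round 4 — r11, derive H.
Round 5 — r7, derive W7.
Round 6 — r1, r10, derive C8, M4.
Round 7 — r2, derive N6.
Derived: C8 (round 6), H (round 4), T4 (round 1). E8 never appears in any round.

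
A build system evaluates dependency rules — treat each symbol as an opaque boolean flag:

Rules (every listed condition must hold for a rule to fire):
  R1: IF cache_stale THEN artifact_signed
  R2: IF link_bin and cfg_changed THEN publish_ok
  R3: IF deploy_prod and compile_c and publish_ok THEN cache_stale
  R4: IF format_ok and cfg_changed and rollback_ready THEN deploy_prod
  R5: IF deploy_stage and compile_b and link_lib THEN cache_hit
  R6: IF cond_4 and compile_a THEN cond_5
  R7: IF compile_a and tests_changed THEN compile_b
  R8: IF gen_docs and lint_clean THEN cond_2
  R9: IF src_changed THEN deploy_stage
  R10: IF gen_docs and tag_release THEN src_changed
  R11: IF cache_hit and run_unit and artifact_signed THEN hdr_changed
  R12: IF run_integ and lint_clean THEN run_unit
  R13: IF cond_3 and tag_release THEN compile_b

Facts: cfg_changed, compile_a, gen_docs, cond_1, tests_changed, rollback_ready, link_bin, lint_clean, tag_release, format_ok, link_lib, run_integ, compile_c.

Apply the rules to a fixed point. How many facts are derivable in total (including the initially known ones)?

Round 1: R2 [IF link_bin and cfg_changed THEN publish_ok]; R4 [IF format_ok and cfg_changed and rollback_ready THEN deploy_prod]; R7 [IF compile_a and tests_changed THEN compile_b]; R8 [IF gen_docs and lint_clean THEN cond_2]; R10 [IF gen_docs and tag_release THEN src_changed]; R12 [IF run_integ and lint_clean THEN run_unit]. Adds publish_ok, deploy_prod, compile_b, cond_2, src_changed, run_unit.
Round 2: R3 [IF deploy_prod and compile_c and publish_ok THEN cache_stale]; R9 [IF src_changed THEN deploy_stage]. Adds cache_stale, deploy_stage.
Round 3: R1 [IF cache_stale THEN artifact_signed]; R5 [IF deploy_stage and compile_b and link_lib THEN cache_hit]. Adds artifact_signed, cache_hit.
Round 4: R11 [IF cache_hit and run_unit and artifact_signed THEN hdr_changed]. Adds hdr_changed.
Closure: {artifact_signed, cache_hit, cache_stale, cfg_changed, compile_a, compile_b, compile_c, cond_1, cond_2, deploy_prod, deploy_stage, format_ok, gen_docs, hdr_changed, link_bin, link_lib, lint_clean, publish_ok, rollback_ready, run_integ, run_unit, src_changed, tag_release, tests_changed} — 24 facts.

24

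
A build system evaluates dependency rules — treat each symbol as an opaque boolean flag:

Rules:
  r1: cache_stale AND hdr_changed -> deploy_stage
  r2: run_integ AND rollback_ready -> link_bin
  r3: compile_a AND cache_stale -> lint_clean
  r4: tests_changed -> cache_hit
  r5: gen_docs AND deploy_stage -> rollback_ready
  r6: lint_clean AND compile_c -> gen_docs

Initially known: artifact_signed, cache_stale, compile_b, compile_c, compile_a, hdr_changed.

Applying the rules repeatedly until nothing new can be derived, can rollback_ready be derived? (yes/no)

[1] r1 [cache_stale AND hdr_changed -> deploy_stage]; r3 [compile_a AND cache_stale -> lint_clean]. ⇒ new: deploy_stage, lint_clean.
[2] r6 [lint_clean AND compile_c -> gen_docs]. ⇒ new: gen_docs.
[3] r5 [gen_docs AND deploy_stage -> rollback_ready]. ⇒ new: rollback_ready.
rollback_ready appears in round 3, so it is derivable.

yes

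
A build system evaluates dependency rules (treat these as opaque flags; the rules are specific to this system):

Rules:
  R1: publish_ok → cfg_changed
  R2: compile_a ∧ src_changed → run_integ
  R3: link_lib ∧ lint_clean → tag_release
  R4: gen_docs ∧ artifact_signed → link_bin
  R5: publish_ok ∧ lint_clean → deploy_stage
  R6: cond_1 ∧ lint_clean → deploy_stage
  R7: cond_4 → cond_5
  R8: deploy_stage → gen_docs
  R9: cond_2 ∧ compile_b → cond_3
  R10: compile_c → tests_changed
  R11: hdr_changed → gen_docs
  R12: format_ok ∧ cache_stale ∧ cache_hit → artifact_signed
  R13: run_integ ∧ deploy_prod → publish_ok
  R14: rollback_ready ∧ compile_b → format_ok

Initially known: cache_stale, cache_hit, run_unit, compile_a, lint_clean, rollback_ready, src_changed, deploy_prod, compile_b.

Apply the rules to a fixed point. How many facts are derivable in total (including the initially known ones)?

17

[1] R2 [compile_a ∧ src_changed → run_integ]; R14 [rollback_ready ∧ compile_b → format_ok]. ⇒ new: run_integ, format_ok.
[2] R12 [format_ok ∧ cache_stale ∧ cache_hit → artifact_signed]; R13 [run_integ ∧ deploy_prod → publish_ok]. ⇒ new: artifact_signed, publish_ok.
[3] R1 [publish_ok → cfg_changed]; R5 [publish_ok ∧ lint_clean → deploy_stage]. ⇒ new: cfg_changed, deploy_stage.
[4] R8 [deploy_stage → gen_docs]. ⇒ new: gen_docs.
[5] R4 [gen_docs ∧ artifact_signed → link_bin]. ⇒ new: link_bin.
Closure: {artifact_signed, cache_hit, cache_stale, cfg_changed, compile_a, compile_b, deploy_prod, deploy_stage, format_ok, gen_docs, link_bin, lint_clean, publish_ok, rollback_ready, run_integ, run_unit, src_changed} — 17 facts.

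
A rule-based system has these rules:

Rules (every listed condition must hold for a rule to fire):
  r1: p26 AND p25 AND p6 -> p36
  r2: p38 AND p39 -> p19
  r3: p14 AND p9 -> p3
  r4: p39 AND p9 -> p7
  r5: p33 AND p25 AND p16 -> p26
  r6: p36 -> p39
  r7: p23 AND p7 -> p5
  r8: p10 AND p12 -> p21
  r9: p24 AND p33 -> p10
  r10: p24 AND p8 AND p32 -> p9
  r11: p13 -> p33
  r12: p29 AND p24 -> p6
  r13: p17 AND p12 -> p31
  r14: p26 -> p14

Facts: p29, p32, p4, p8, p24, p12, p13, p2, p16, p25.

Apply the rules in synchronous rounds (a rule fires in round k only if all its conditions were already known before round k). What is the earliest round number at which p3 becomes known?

4

Round 1: r10 [p24 AND p8 AND p32 -> p9]; r11 [p13 -> p33]; r12 [p29 AND p24 -> p6]. New: p9, p33, p6.
Round 2: r5 [p33 AND p25 AND p16 -> p26]; r9 [p24 AND p33 -> p10]. New: p26, p10.
Round 3: r1 [p26 AND p25 AND p6 -> p36]; r8 [p10 AND p12 -> p21]; r14 [p26 -> p14]. New: p36, p21, p14.
Round 4: r3 [p14 AND p9 -> p3]; r6 [p36 -> p39]. New: p3, p39.
p3 first appears in round 4.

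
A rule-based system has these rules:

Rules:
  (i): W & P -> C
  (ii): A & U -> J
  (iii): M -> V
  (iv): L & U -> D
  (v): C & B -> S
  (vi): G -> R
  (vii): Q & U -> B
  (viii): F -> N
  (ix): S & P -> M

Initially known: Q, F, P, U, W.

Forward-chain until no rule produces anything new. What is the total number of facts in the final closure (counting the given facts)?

Round 1: (i) [W & P -> C]; (vii) [Q & U -> B]; (viii) [F -> N]. Adds C, B, N.
Round 2: (v) [C & B -> S]. Adds S.
Round 3: (ix) [S & P -> M]. Adds M.
Round 4: (iii) [M -> V]. Adds V.
Closure: {B, C, F, M, N, P, Q, S, U, V, W} — 11 facts.

11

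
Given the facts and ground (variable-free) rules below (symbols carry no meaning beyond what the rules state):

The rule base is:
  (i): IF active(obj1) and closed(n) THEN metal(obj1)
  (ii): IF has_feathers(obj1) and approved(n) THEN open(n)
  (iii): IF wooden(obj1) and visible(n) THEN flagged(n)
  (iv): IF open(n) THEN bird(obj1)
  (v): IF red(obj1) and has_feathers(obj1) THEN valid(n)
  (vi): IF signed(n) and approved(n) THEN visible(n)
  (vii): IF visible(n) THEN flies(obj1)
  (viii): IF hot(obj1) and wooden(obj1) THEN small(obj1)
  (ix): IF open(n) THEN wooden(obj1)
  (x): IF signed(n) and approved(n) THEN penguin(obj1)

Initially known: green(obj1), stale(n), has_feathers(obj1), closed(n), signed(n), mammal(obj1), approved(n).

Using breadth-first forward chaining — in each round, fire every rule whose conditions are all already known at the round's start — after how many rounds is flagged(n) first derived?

Round 1: (ii) [IF has_feathers(obj1) and approved(n) THEN open(n)]; (vi) [IF signed(n) and approved(n) THEN visible(n)]; (x) [IF signed(n) and approved(n) THEN penguin(obj1)]. Adds open(n), visible(n), penguin(obj1).
Round 2: (iv) [IF open(n) THEN bird(obj1)]; (vii) [IF visible(n) THEN flies(obj1)]; (ix) [IF open(n) THEN wooden(obj1)]. Adds bird(obj1), flies(obj1), wooden(obj1).
Round 3: (iii) [IF wooden(obj1) and visible(n) THEN flagged(n)]. Adds flagged(n).
flagged(n) first appears in round 3.

3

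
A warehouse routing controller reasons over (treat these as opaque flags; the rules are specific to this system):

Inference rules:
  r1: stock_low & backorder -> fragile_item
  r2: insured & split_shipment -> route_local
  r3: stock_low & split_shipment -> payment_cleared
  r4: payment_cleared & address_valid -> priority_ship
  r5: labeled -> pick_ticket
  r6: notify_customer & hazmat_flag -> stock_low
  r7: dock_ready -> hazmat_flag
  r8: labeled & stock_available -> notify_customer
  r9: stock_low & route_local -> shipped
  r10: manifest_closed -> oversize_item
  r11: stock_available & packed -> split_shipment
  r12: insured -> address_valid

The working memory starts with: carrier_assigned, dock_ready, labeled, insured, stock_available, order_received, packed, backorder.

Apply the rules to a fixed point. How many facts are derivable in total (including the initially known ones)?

Round 1 — r5, r7, r8, r11, r12, derive pick_ticket, hazmat_flag, notify_customer, split_shipment, address_valid.
Round 2 — r2, r6, derive route_local, stock_low.
Round 3 — r1, r3, r9, derive fragile_item, payment_cleared, shipped.
Round 4 — r4, derive priority_ship.
Closure: {address_valid, backorder, carrier_assigned, dock_ready, fragile_item, hazmat_flag, insured, labeled, notify_customer, order_received, packed, payment_cleared, pick_ticket, priority_ship, route_local, shipped, split_shipment, stock_available, stock_low} — 19 facts.

19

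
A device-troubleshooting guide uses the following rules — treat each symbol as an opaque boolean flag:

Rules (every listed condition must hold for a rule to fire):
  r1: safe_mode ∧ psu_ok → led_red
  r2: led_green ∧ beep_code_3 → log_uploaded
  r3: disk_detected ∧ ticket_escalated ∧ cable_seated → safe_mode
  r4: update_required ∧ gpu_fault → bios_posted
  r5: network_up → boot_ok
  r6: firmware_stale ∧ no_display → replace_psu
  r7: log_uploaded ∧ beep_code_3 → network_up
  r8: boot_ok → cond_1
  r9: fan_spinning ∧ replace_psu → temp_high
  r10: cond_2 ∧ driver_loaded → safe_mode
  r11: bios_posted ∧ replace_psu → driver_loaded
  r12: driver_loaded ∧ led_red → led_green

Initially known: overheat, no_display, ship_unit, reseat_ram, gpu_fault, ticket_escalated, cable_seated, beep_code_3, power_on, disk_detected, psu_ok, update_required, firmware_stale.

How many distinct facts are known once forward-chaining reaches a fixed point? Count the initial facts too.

[1] r3 [disk_detected ∧ ticket_escalated ∧ cable_seated → safe_mode]; r4 [update_required ∧ gpu_fault → bios_posted]; r6 [firmware_stale ∧ no_display → replace_psu]. ⇒ new: safe_mode, bios_posted, replace_psu.
[2] r1 [safe_mode ∧ psu_ok → led_red]; r11 [bios_posted ∧ replace_psu → driver_loaded]. ⇒ new: led_red, driver_loaded.
[3] r12 [driver_loaded ∧ led_red → led_green]. ⇒ new: led_green.
[4] r2 [led_green ∧ beep_code_3 → log_uploaded]. ⇒ new: log_uploaded.
[5] r7 [log_uploaded ∧ beep_code_3 → network_up]. ⇒ new: network_up.
[6] r5 [network_up → boot_ok]. ⇒ new: boot_ok.
[7] r8 [boot_ok → cond_1]. ⇒ new: cond_1.
Closure: {beep_code_3, bios_posted, boot_ok, cable_seated, cond_1, disk_detected, driver_loaded, firmware_stale, gpu_fault, led_green, led_red, log_uploaded, network_up, no_display, overheat, power_on, psu_ok, replace_psu, reseat_ram, safe_mode, ship_unit, ticket_escalated, update_required} — 23 facts.

23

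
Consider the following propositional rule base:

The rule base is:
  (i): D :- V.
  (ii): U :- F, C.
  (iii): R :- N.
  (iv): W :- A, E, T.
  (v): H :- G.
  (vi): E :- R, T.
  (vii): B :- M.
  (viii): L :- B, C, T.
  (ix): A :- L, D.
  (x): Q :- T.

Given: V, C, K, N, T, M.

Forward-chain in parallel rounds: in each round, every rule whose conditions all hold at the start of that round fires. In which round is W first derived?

4

Round 1 — (i), (iii), (vii), (x), derive D, R, B, Q.
Round 2 — (vi), (viii), derive E, L.
Round 3 — (ix), derive A.
Round 4 — (iv), derive W.
W first appears in round 4.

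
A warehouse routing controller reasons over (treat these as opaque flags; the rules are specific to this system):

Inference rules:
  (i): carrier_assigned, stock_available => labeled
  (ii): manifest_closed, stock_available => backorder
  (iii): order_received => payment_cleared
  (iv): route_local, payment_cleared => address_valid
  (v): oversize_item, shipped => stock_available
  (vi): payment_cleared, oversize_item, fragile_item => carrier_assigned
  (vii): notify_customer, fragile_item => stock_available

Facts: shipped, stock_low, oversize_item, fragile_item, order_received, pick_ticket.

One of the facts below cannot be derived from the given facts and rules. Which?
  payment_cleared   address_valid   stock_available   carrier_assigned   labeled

address_valid

Round 1: (iii) [order_received => payment_cleared]; (v) [oversize_item, shipped => stock_available]. Adds payment_cleared, stock_available.
Round 2: (vi) [payment_cleared, oversize_item, fragile_item => carrier_assigned]. Adds carrier_assigned.
Round 3: (i) [carrier_assigned, stock_available => labeled]. Adds labeled.
Derived: payment_cleared (round 1), labeled (round 3), stock_available (round 1), carrier_assigned (round 2). address_valid never appears in any round.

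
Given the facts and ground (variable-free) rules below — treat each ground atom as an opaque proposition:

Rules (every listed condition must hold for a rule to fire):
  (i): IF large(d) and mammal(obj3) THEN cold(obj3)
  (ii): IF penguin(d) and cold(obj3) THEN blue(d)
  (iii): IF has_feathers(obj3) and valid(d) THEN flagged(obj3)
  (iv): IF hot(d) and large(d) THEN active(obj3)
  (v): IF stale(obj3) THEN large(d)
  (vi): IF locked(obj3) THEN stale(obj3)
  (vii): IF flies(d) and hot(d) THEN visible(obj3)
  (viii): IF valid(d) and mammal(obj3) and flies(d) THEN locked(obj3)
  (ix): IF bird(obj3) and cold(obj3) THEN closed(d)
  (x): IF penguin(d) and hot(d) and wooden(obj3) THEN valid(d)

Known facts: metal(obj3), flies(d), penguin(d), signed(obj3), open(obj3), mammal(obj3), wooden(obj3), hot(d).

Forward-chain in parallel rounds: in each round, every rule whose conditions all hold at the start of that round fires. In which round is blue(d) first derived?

6

Round 1: (vii) [IF flies(d) and hot(d) THEN visible(obj3)]; (x) [IF penguin(d) and hot(d) and wooden(obj3) THEN valid(d)]. Adds visible(obj3), valid(d).
Round 2: (viii) [IF valid(d) and mammal(obj3) and flies(d) THEN locked(obj3)]. Adds locked(obj3).
Round 3: (vi) [IF locked(obj3) THEN stale(obj3)]. Adds stale(obj3).
Round 4: (v) [IF stale(obj3) THEN large(d)]. Adds large(d).
Round 5: (i) [IF large(d) and mammal(obj3) THEN cold(obj3)]; (iv) [IF hot(d) and large(d) THEN active(obj3)]. Adds cold(obj3), active(obj3).
Round 6: (ii) [IF penguin(d) and cold(obj3) THEN blue(d)]. Adds blue(d).
blue(d) first appears in round 6.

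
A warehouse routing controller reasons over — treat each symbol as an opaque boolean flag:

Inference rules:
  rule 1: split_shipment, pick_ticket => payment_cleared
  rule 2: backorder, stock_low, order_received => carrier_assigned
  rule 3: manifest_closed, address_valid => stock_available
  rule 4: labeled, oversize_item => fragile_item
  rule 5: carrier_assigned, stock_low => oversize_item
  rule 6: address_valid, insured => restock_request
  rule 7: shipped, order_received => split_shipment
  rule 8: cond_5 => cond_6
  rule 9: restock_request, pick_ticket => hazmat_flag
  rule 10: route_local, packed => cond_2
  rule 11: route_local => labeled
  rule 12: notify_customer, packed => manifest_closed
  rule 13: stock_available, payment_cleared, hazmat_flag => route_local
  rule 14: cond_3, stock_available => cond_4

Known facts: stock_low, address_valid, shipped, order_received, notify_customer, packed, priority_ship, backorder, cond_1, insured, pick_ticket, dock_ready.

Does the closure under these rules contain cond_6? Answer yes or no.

[1] rule 2 [backorder, stock_low, order_received => carrier_assigned]; rule 6 [address_valid, insured => restock_request]; rule 7 [shipped, order_received => split_shipment]; rule 12 [notify_customer, packed => manifest_closed]. ⇒ new: carrier_assigned, restock_request, split_shipment, manifest_closed.
[2] rule 1 [split_shipment, pick_ticket => payment_cleared]; rule 3 [manifest_closed, address_valid => stock_available]; rule 5 [carrier_assigned, stock_low => oversize_item]; rule 9 [restock_request, pick_ticket => hazmat_flag]. ⇒ new: payment_cleared, stock_available, oversize_item, hazmat_flag.
[3] rule 13 [stock_available, payment_cleared, hazmat_flag => route_local]. ⇒ new: route_local.
[4] rule 10 [route_local, packed => cond_2]; rule 11 [route_local => labeled]. ⇒ new: cond_2, labeled.
[5] rule 4 [labeled, oversize_item => fragile_item]. ⇒ new: fragile_item.
Fixed point reached. cond_6 is concluded only by rule 8; rule 8 needs cond_5 (never derived).

no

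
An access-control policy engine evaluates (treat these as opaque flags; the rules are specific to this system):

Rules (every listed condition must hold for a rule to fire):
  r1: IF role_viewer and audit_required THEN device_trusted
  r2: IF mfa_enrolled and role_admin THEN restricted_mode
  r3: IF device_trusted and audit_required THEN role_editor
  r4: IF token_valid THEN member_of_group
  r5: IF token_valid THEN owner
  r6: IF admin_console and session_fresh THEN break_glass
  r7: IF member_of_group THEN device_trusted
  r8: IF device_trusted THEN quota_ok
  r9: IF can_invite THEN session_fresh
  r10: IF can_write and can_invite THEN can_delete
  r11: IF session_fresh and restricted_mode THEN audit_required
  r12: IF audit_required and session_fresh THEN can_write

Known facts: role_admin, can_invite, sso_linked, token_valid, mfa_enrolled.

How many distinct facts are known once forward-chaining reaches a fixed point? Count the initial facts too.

15

[1] r2 [IF mfa_enrolled and role_admin THEN restricted_mode]; r4 [IF token_valid THEN member_of_group]; r5 [IF token_valid THEN owner]; r9 [IF can_invite THEN session_fresh]. ⇒ new: restricted_mode, member_of_group, owner, session_fresh.
[2] r7 [IF member_of_group THEN device_trusted]; r11 [IF session_fresh and restricted_mode THEN audit_required]. ⇒ new: device_trusted, audit_required.
[3] r3 [IF device_trusted and audit_required THEN role_editor]; r8 [IF device_trusted THEN quota_ok]; r12 [IF audit_required and session_fresh THEN can_write]. ⇒ new: role_editor, quota_ok, can_write.
[4] r10 [IF can_write and can_invite THEN can_delete]. ⇒ new: can_delete.
Closure: {audit_required, can_delete, can_invite, can_write, device_trusted, member_of_group, mfa_enrolled, owner, quota_ok, restricted_mode, role_admin, role_editor, session_fresh, sso_linked, token_valid} — 15 facts.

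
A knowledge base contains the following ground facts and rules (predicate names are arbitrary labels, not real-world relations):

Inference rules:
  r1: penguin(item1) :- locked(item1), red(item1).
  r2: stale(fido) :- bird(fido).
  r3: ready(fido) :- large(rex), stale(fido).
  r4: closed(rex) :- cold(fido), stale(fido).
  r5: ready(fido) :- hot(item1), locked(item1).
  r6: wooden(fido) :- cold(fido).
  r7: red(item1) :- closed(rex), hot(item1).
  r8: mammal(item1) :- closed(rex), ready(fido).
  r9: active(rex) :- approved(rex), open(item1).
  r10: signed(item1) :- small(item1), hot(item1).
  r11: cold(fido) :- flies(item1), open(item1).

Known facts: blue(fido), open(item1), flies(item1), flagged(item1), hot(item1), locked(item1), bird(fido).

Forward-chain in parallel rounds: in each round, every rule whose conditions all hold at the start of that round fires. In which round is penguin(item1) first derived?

4

Round 1 fires r2, r5, r11, giving stale(fido), ready(fido), cold(fido).
Round 2 fires r4, r6, giving closed(rex), wooden(fido).
Round 3 fires r7, r8, giving red(item1), mammal(item1).
Round 4 fires r1, giving penguin(item1).
penguin(item1) first appears in round 4.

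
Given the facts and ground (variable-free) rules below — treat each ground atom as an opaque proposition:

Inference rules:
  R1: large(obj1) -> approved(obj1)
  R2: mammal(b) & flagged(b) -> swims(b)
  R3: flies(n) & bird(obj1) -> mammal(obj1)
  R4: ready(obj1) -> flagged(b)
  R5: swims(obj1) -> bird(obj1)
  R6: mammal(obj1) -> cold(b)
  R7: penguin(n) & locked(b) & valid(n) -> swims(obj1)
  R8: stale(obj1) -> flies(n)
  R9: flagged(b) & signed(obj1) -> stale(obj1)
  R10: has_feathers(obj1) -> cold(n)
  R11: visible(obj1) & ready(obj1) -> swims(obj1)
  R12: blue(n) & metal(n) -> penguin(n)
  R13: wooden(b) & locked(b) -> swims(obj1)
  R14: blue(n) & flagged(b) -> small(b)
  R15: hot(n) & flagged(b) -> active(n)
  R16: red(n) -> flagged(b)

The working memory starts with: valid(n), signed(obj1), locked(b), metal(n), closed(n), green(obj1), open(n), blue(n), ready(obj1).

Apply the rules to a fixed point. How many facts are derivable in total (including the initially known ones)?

18

Round 1 — R4, R12, derive flagged(b), penguin(n).
Round 2 — R7, R9, R14, derive swims(obj1), stale(obj1), small(b).
Round 3 — R5, R8, derive bird(obj1), flies(n).
Round 4 — R3, derive mammal(obj1).
Round 5 — R6, derive cold(b).
Closure: {bird(obj1), blue(n), closed(n), cold(b), flagged(b), flies(n), green(obj1), locked(b), mammal(obj1), metal(n), open(n), penguin(n), ready(obj1), signed(obj1), small(b), stale(obj1), swims(obj1), valid(n)} — 18 facts.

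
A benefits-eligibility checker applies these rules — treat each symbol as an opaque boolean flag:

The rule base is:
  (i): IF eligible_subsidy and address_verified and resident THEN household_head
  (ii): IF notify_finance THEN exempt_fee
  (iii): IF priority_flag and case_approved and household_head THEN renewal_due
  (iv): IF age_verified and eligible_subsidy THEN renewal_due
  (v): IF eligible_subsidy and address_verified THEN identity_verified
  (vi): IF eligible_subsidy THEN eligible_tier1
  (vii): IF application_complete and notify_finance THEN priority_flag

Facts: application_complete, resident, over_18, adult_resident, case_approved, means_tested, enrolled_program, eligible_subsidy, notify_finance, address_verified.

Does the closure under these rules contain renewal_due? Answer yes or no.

yes

Round 1 fires (i), (ii), (v), (vi), (vii), giving household_head, exempt_fee, identity_verified, eligible_tier1, priority_flag.
Round 2 fires (iii), giving renewal_due.
renewal_due appears in round 2, so it is derivable.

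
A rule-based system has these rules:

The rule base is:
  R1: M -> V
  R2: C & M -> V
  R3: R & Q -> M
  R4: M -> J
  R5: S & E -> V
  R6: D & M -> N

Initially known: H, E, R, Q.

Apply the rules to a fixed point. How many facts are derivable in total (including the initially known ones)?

Round 1 — R3, derive M.
Round 2 — R1, R4, derive V, J.
Closure: {E, H, J, M, Q, R, V} — 7 facts.

7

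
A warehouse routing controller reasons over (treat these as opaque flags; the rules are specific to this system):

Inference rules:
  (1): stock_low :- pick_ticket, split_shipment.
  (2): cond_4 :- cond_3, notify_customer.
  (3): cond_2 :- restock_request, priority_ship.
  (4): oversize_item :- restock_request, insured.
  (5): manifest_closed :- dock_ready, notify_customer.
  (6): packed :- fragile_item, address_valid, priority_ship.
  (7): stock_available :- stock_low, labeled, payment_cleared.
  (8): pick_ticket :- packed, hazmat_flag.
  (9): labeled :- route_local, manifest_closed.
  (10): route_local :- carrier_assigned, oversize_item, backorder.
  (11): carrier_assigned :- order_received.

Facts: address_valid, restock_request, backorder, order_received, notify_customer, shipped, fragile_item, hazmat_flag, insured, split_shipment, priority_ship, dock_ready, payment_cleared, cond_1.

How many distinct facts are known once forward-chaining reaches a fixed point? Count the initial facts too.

24

Round 1: (3) [cond_2 :- restock_request, priority_ship.]; (4) [oversize_item :- restock_request, insured.]; (5) [manifest_closed :- dock_ready, notify_customer.]; (6) [packed :- fragile_item, address_valid, priority_ship.]; (11) [carrier_assigned :- order_received.]. Adds cond_2, oversize_item, manifest_closed, packed, carrier_assigned.
Round 2: (8) [pick_ticket :- packed, hazmat_flag.]; (10) [route_local :- carrier_assigned, oversize_item, backorder.]. Adds pick_ticket, route_local.
Round 3: (1) [stock_low :- pick_ticket, split_shipment.]; (9) [labeled :- route_local, manifest_closed.]. Adds stock_low, labeled.
Round 4: (7) [stock_available :- stock_low, labeled, payment_cleared.]. Adds stock_available.
Closure: {address_valid, backorder, carrier_assigned, cond_1, cond_2, dock_ready, fragile_item, hazmat_flag, insured, labeled, manifest_closed, notify_customer, order_received, oversize_item, packed, payment_cleared, pick_ticket, priority_ship, restock_request, route_local, shipped, split_shipment, stock_available, stock_low} — 24 facts.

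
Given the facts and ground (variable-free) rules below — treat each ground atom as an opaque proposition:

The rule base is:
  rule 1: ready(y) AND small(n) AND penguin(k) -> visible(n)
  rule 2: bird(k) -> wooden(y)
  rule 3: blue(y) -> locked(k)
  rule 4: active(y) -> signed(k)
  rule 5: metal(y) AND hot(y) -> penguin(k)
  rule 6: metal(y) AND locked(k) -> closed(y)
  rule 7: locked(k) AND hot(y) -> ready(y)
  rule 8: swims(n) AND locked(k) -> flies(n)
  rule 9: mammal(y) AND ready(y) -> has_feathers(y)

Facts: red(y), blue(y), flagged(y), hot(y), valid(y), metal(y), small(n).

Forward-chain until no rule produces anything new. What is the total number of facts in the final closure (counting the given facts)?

12

Round 1: rule 3 [blue(y) -> locked(k)]; rule 5 [metal(y) AND hot(y) -> penguin(k)]. Adds locked(k), penguin(k).
Round 2: rule 6 [metal(y) AND locked(k) -> closed(y)]; rule 7 [locked(k) AND hot(y) -> ready(y)]. Adds closed(y), ready(y).
Round 3: rule 1 [ready(y) AND small(n) AND penguin(k) -> visible(n)]. Adds visible(n).
Closure: {blue(y), closed(y), flagged(y), hot(y), locked(k), metal(y), penguin(k), ready(y), red(y), small(n), valid(y), visible(n)} — 12 facts.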